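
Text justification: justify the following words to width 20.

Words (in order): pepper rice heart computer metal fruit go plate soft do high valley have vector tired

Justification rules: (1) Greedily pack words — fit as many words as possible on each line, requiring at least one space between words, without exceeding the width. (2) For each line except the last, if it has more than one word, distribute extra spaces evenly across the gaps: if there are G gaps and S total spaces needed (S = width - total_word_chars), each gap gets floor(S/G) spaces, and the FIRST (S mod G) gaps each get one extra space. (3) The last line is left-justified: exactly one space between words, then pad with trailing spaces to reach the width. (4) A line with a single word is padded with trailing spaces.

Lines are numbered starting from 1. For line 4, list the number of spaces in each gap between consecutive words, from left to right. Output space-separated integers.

Line 1: ['pepper', 'rice', 'heart'] (min_width=17, slack=3)
Line 2: ['computer', 'metal', 'fruit'] (min_width=20, slack=0)
Line 3: ['go', 'plate', 'soft', 'do'] (min_width=16, slack=4)
Line 4: ['high', 'valley', 'have'] (min_width=16, slack=4)
Line 5: ['vector', 'tired'] (min_width=12, slack=8)

Answer: 3 3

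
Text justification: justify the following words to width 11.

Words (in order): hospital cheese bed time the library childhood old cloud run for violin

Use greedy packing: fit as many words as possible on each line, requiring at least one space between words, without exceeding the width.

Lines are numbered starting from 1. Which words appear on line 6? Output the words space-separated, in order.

Line 1: ['hospital'] (min_width=8, slack=3)
Line 2: ['cheese', 'bed'] (min_width=10, slack=1)
Line 3: ['time', 'the'] (min_width=8, slack=3)
Line 4: ['library'] (min_width=7, slack=4)
Line 5: ['childhood'] (min_width=9, slack=2)
Line 6: ['old', 'cloud'] (min_width=9, slack=2)
Line 7: ['run', 'for'] (min_width=7, slack=4)
Line 8: ['violin'] (min_width=6, slack=5)

Answer: old cloud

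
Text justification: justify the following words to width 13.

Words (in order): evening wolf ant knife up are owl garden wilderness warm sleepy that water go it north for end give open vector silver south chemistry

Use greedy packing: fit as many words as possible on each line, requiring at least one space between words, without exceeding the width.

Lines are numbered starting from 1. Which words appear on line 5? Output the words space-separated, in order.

Answer: wilderness

Derivation:
Line 1: ['evening', 'wolf'] (min_width=12, slack=1)
Line 2: ['ant', 'knife', 'up'] (min_width=12, slack=1)
Line 3: ['are', 'owl'] (min_width=7, slack=6)
Line 4: ['garden'] (min_width=6, slack=7)
Line 5: ['wilderness'] (min_width=10, slack=3)
Line 6: ['warm', 'sleepy'] (min_width=11, slack=2)
Line 7: ['that', 'water', 'go'] (min_width=13, slack=0)
Line 8: ['it', 'north', 'for'] (min_width=12, slack=1)
Line 9: ['end', 'give', 'open'] (min_width=13, slack=0)
Line 10: ['vector', 'silver'] (min_width=13, slack=0)
Line 11: ['south'] (min_width=5, slack=8)
Line 12: ['chemistry'] (min_width=9, slack=4)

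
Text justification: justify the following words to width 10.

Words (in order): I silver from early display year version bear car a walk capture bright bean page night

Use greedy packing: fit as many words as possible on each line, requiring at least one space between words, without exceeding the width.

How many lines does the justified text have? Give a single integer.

Line 1: ['I', 'silver'] (min_width=8, slack=2)
Line 2: ['from', 'early'] (min_width=10, slack=0)
Line 3: ['display'] (min_width=7, slack=3)
Line 4: ['year'] (min_width=4, slack=6)
Line 5: ['version'] (min_width=7, slack=3)
Line 6: ['bear', 'car', 'a'] (min_width=10, slack=0)
Line 7: ['walk'] (min_width=4, slack=6)
Line 8: ['capture'] (min_width=7, slack=3)
Line 9: ['bright'] (min_width=6, slack=4)
Line 10: ['bean', 'page'] (min_width=9, slack=1)
Line 11: ['night'] (min_width=5, slack=5)
Total lines: 11

Answer: 11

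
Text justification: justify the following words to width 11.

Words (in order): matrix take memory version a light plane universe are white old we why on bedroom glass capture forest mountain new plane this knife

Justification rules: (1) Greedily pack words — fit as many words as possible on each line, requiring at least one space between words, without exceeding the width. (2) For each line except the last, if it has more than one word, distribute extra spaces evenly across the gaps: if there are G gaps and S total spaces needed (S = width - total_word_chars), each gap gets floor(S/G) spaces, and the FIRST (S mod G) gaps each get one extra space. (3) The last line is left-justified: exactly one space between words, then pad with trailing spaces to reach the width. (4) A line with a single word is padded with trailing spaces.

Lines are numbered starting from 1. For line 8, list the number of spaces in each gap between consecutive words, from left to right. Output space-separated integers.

Line 1: ['matrix', 'take'] (min_width=11, slack=0)
Line 2: ['memory'] (min_width=6, slack=5)
Line 3: ['version', 'a'] (min_width=9, slack=2)
Line 4: ['light', 'plane'] (min_width=11, slack=0)
Line 5: ['universe'] (min_width=8, slack=3)
Line 6: ['are', 'white'] (min_width=9, slack=2)
Line 7: ['old', 'we', 'why'] (min_width=10, slack=1)
Line 8: ['on', 'bedroom'] (min_width=10, slack=1)
Line 9: ['glass'] (min_width=5, slack=6)
Line 10: ['capture'] (min_width=7, slack=4)
Line 11: ['forest'] (min_width=6, slack=5)
Line 12: ['mountain'] (min_width=8, slack=3)
Line 13: ['new', 'plane'] (min_width=9, slack=2)
Line 14: ['this', 'knife'] (min_width=10, slack=1)

Answer: 2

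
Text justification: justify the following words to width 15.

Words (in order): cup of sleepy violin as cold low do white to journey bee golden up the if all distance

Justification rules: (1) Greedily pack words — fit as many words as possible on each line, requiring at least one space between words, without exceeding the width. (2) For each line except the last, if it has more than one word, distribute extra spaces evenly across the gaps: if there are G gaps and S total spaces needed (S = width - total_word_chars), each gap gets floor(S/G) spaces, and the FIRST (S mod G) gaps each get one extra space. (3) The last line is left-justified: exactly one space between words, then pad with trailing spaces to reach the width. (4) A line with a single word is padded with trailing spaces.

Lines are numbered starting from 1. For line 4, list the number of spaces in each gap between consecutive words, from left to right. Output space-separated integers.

Line 1: ['cup', 'of', 'sleepy'] (min_width=13, slack=2)
Line 2: ['violin', 'as', 'cold'] (min_width=14, slack=1)
Line 3: ['low', 'do', 'white', 'to'] (min_width=15, slack=0)
Line 4: ['journey', 'bee'] (min_width=11, slack=4)
Line 5: ['golden', 'up', 'the'] (min_width=13, slack=2)
Line 6: ['if', 'all', 'distance'] (min_width=15, slack=0)

Answer: 5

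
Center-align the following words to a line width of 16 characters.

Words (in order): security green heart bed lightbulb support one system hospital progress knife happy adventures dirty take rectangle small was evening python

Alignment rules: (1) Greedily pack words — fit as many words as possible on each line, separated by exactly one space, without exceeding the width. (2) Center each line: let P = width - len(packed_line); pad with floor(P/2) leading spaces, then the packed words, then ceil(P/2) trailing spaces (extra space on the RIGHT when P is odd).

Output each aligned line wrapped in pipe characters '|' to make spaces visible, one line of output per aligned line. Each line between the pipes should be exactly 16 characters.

Answer: | security green |
|   heart bed    |
|   lightbulb    |
|  support one   |
|system hospital |
| progress knife |
|happy adventures|
|   dirty take   |
|rectangle small |
|  was evening   |
|     python     |

Derivation:
Line 1: ['security', 'green'] (min_width=14, slack=2)
Line 2: ['heart', 'bed'] (min_width=9, slack=7)
Line 3: ['lightbulb'] (min_width=9, slack=7)
Line 4: ['support', 'one'] (min_width=11, slack=5)
Line 5: ['system', 'hospital'] (min_width=15, slack=1)
Line 6: ['progress', 'knife'] (min_width=14, slack=2)
Line 7: ['happy', 'adventures'] (min_width=16, slack=0)
Line 8: ['dirty', 'take'] (min_width=10, slack=6)
Line 9: ['rectangle', 'small'] (min_width=15, slack=1)
Line 10: ['was', 'evening'] (min_width=11, slack=5)
Line 11: ['python'] (min_width=6, slack=10)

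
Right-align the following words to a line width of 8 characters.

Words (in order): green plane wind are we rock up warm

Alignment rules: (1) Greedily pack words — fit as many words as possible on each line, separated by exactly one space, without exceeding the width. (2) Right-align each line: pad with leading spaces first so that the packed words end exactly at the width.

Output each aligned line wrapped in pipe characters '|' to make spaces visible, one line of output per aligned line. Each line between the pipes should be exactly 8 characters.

Line 1: ['green'] (min_width=5, slack=3)
Line 2: ['plane'] (min_width=5, slack=3)
Line 3: ['wind', 'are'] (min_width=8, slack=0)
Line 4: ['we', 'rock'] (min_width=7, slack=1)
Line 5: ['up', 'warm'] (min_width=7, slack=1)

Answer: |   green|
|   plane|
|wind are|
| we rock|
| up warm|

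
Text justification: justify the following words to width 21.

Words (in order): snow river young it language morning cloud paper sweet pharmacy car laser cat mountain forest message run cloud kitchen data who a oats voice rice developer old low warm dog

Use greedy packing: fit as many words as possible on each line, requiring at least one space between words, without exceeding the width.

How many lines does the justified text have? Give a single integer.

Line 1: ['snow', 'river', 'young', 'it'] (min_width=19, slack=2)
Line 2: ['language', 'morning'] (min_width=16, slack=5)
Line 3: ['cloud', 'paper', 'sweet'] (min_width=17, slack=4)
Line 4: ['pharmacy', 'car', 'laser'] (min_width=18, slack=3)
Line 5: ['cat', 'mountain', 'forest'] (min_width=19, slack=2)
Line 6: ['message', 'run', 'cloud'] (min_width=17, slack=4)
Line 7: ['kitchen', 'data', 'who', 'a'] (min_width=18, slack=3)
Line 8: ['oats', 'voice', 'rice'] (min_width=15, slack=6)
Line 9: ['developer', 'old', 'low'] (min_width=17, slack=4)
Line 10: ['warm', 'dog'] (min_width=8, slack=13)
Total lines: 10

Answer: 10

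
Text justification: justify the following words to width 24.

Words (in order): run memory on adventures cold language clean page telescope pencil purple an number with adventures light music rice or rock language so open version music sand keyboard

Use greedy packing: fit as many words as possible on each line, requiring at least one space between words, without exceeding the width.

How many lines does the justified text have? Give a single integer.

Line 1: ['run', 'memory', 'on', 'adventures'] (min_width=24, slack=0)
Line 2: ['cold', 'language', 'clean', 'page'] (min_width=24, slack=0)
Line 3: ['telescope', 'pencil', 'purple'] (min_width=23, slack=1)
Line 4: ['an', 'number', 'with'] (min_width=14, slack=10)
Line 5: ['adventures', 'light', 'music'] (min_width=22, slack=2)
Line 6: ['rice', 'or', 'rock', 'language', 'so'] (min_width=24, slack=0)
Line 7: ['open', 'version', 'music', 'sand'] (min_width=23, slack=1)
Line 8: ['keyboard'] (min_width=8, slack=16)
Total lines: 8

Answer: 8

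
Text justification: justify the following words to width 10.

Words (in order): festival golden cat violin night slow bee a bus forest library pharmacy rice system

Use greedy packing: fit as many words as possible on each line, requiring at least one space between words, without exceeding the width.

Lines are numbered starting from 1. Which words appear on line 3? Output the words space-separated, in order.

Line 1: ['festival'] (min_width=8, slack=2)
Line 2: ['golden', 'cat'] (min_width=10, slack=0)
Line 3: ['violin'] (min_width=6, slack=4)
Line 4: ['night', 'slow'] (min_width=10, slack=0)
Line 5: ['bee', 'a', 'bus'] (min_width=9, slack=1)
Line 6: ['forest'] (min_width=6, slack=4)
Line 7: ['library'] (min_width=7, slack=3)
Line 8: ['pharmacy'] (min_width=8, slack=2)
Line 9: ['rice'] (min_width=4, slack=6)
Line 10: ['system'] (min_width=6, slack=4)

Answer: violin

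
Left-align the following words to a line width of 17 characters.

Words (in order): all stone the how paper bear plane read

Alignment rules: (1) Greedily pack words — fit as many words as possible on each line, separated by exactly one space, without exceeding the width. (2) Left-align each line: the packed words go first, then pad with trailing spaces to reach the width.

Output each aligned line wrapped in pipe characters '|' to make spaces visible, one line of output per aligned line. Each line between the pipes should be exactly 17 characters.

Line 1: ['all', 'stone', 'the', 'how'] (min_width=17, slack=0)
Line 2: ['paper', 'bear', 'plane'] (min_width=16, slack=1)
Line 3: ['read'] (min_width=4, slack=13)

Answer: |all stone the how|
|paper bear plane |
|read             |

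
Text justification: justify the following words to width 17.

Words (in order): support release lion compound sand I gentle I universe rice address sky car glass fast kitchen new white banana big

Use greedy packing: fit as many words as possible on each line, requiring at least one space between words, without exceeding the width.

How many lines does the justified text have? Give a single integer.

Line 1: ['support', 'release'] (min_width=15, slack=2)
Line 2: ['lion', 'compound'] (min_width=13, slack=4)
Line 3: ['sand', 'I', 'gentle', 'I'] (min_width=15, slack=2)
Line 4: ['universe', 'rice'] (min_width=13, slack=4)
Line 5: ['address', 'sky', 'car'] (min_width=15, slack=2)
Line 6: ['glass', 'fast'] (min_width=10, slack=7)
Line 7: ['kitchen', 'new', 'white'] (min_width=17, slack=0)
Line 8: ['banana', 'big'] (min_width=10, slack=7)
Total lines: 8

Answer: 8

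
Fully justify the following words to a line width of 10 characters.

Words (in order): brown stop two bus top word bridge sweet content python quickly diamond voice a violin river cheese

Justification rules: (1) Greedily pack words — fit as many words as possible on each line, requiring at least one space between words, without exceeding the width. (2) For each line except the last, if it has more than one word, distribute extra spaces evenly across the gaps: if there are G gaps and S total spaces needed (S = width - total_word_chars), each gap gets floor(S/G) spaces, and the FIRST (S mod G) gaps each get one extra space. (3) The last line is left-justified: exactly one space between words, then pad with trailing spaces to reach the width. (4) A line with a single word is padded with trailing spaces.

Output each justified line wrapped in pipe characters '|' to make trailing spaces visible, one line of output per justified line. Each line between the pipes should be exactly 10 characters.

Answer: |brown stop|
|two    bus|
|top   word|
|bridge    |
|sweet     |
|content   |
|python    |
|quickly   |
|diamond   |
|voice    a|
|violin    |
|river     |
|cheese    |

Derivation:
Line 1: ['brown', 'stop'] (min_width=10, slack=0)
Line 2: ['two', 'bus'] (min_width=7, slack=3)
Line 3: ['top', 'word'] (min_width=8, slack=2)
Line 4: ['bridge'] (min_width=6, slack=4)
Line 5: ['sweet'] (min_width=5, slack=5)
Line 6: ['content'] (min_width=7, slack=3)
Line 7: ['python'] (min_width=6, slack=4)
Line 8: ['quickly'] (min_width=7, slack=3)
Line 9: ['diamond'] (min_width=7, slack=3)
Line 10: ['voice', 'a'] (min_width=7, slack=3)
Line 11: ['violin'] (min_width=6, slack=4)
Line 12: ['river'] (min_width=5, slack=5)
Line 13: ['cheese'] (min_width=6, slack=4)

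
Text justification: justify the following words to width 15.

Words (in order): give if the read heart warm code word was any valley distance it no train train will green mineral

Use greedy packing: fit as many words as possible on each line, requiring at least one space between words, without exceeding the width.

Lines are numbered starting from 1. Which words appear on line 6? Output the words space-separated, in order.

Line 1: ['give', 'if', 'the'] (min_width=11, slack=4)
Line 2: ['read', 'heart', 'warm'] (min_width=15, slack=0)
Line 3: ['code', 'word', 'was'] (min_width=13, slack=2)
Line 4: ['any', 'valley'] (min_width=10, slack=5)
Line 5: ['distance', 'it', 'no'] (min_width=14, slack=1)
Line 6: ['train', 'train'] (min_width=11, slack=4)
Line 7: ['will', 'green'] (min_width=10, slack=5)
Line 8: ['mineral'] (min_width=7, slack=8)

Answer: train train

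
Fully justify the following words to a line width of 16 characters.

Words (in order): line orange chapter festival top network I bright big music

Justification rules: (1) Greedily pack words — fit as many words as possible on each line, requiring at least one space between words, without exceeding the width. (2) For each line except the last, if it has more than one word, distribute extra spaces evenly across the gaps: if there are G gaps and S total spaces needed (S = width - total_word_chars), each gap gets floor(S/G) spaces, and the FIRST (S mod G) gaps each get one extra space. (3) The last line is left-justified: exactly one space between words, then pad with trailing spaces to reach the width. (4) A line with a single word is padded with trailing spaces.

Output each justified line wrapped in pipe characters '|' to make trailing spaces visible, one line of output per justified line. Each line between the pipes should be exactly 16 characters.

Line 1: ['line', 'orange'] (min_width=11, slack=5)
Line 2: ['chapter', 'festival'] (min_width=16, slack=0)
Line 3: ['top', 'network', 'I'] (min_width=13, slack=3)
Line 4: ['bright', 'big', 'music'] (min_width=16, slack=0)

Answer: |line      orange|
|chapter festival|
|top   network  I|
|bright big music|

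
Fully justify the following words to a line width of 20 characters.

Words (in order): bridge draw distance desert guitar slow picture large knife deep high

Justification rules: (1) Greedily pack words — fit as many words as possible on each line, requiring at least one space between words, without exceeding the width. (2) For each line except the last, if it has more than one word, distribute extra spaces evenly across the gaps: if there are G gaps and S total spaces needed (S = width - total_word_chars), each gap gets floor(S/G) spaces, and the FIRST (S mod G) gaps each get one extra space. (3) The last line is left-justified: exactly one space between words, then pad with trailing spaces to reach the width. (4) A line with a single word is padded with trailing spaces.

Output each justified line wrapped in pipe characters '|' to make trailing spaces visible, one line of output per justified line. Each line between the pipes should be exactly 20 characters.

Answer: |bridge draw distance|
|desert  guitar  slow|
|picture  large knife|
|deep high           |

Derivation:
Line 1: ['bridge', 'draw', 'distance'] (min_width=20, slack=0)
Line 2: ['desert', 'guitar', 'slow'] (min_width=18, slack=2)
Line 3: ['picture', 'large', 'knife'] (min_width=19, slack=1)
Line 4: ['deep', 'high'] (min_width=9, slack=11)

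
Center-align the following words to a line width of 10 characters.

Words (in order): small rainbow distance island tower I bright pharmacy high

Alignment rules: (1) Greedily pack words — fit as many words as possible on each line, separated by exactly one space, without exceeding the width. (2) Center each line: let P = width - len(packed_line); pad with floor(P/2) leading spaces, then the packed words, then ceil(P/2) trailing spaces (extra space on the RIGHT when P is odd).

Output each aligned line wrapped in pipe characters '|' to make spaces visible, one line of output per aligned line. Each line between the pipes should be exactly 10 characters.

Line 1: ['small'] (min_width=5, slack=5)
Line 2: ['rainbow'] (min_width=7, slack=3)
Line 3: ['distance'] (min_width=8, slack=2)
Line 4: ['island'] (min_width=6, slack=4)
Line 5: ['tower', 'I'] (min_width=7, slack=3)
Line 6: ['bright'] (min_width=6, slack=4)
Line 7: ['pharmacy'] (min_width=8, slack=2)
Line 8: ['high'] (min_width=4, slack=6)

Answer: |  small   |
| rainbow  |
| distance |
|  island  |
| tower I  |
|  bright  |
| pharmacy |
|   high   |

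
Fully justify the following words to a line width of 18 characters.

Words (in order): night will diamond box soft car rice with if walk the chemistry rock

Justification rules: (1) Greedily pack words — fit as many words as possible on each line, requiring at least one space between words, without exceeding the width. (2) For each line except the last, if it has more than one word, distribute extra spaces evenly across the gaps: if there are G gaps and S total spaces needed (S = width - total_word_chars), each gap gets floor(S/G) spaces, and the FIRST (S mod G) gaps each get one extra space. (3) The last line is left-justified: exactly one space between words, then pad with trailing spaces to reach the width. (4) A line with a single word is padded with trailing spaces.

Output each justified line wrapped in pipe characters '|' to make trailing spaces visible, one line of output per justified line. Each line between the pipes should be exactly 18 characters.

Answer: |night will diamond|
|box  soft car rice|
|with  if  walk the|
|chemistry rock    |

Derivation:
Line 1: ['night', 'will', 'diamond'] (min_width=18, slack=0)
Line 2: ['box', 'soft', 'car', 'rice'] (min_width=17, slack=1)
Line 3: ['with', 'if', 'walk', 'the'] (min_width=16, slack=2)
Line 4: ['chemistry', 'rock'] (min_width=14, slack=4)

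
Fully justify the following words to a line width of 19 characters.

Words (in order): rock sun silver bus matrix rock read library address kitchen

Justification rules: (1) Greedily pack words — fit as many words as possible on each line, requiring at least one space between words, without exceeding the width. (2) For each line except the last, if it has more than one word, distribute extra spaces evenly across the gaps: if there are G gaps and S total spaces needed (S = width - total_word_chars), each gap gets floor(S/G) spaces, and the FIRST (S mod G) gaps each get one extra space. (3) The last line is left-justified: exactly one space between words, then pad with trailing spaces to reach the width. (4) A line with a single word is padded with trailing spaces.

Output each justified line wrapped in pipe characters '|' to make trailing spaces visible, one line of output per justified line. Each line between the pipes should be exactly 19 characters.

Answer: |rock sun silver bus|
|matrix   rock  read|
|library     address|
|kitchen            |

Derivation:
Line 1: ['rock', 'sun', 'silver', 'bus'] (min_width=19, slack=0)
Line 2: ['matrix', 'rock', 'read'] (min_width=16, slack=3)
Line 3: ['library', 'address'] (min_width=15, slack=4)
Line 4: ['kitchen'] (min_width=7, slack=12)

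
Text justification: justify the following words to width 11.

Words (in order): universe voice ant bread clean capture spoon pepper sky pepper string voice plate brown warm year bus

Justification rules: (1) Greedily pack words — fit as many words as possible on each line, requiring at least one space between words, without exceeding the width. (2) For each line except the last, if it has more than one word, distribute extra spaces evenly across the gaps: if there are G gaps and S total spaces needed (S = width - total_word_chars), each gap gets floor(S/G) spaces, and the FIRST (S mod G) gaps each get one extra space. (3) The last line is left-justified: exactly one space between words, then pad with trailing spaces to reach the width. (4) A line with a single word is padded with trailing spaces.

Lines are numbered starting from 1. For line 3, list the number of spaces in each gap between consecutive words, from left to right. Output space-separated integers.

Line 1: ['universe'] (min_width=8, slack=3)
Line 2: ['voice', 'ant'] (min_width=9, slack=2)
Line 3: ['bread', 'clean'] (min_width=11, slack=0)
Line 4: ['capture'] (min_width=7, slack=4)
Line 5: ['spoon'] (min_width=5, slack=6)
Line 6: ['pepper', 'sky'] (min_width=10, slack=1)
Line 7: ['pepper'] (min_width=6, slack=5)
Line 8: ['string'] (min_width=6, slack=5)
Line 9: ['voice', 'plate'] (min_width=11, slack=0)
Line 10: ['brown', 'warm'] (min_width=10, slack=1)
Line 11: ['year', 'bus'] (min_width=8, slack=3)

Answer: 1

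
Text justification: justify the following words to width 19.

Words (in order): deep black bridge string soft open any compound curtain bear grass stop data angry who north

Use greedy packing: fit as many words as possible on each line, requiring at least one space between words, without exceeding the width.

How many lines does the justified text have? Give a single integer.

Line 1: ['deep', 'black', 'bridge'] (min_width=17, slack=2)
Line 2: ['string', 'soft', 'open'] (min_width=16, slack=3)
Line 3: ['any', 'compound'] (min_width=12, slack=7)
Line 4: ['curtain', 'bear', 'grass'] (min_width=18, slack=1)
Line 5: ['stop', 'data', 'angry', 'who'] (min_width=19, slack=0)
Line 6: ['north'] (min_width=5, slack=14)
Total lines: 6

Answer: 6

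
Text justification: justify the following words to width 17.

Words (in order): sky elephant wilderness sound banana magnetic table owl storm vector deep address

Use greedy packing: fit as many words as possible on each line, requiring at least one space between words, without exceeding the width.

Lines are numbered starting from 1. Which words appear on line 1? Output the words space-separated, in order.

Answer: sky elephant

Derivation:
Line 1: ['sky', 'elephant'] (min_width=12, slack=5)
Line 2: ['wilderness', 'sound'] (min_width=16, slack=1)
Line 3: ['banana', 'magnetic'] (min_width=15, slack=2)
Line 4: ['table', 'owl', 'storm'] (min_width=15, slack=2)
Line 5: ['vector', 'deep'] (min_width=11, slack=6)
Line 6: ['address'] (min_width=7, slack=10)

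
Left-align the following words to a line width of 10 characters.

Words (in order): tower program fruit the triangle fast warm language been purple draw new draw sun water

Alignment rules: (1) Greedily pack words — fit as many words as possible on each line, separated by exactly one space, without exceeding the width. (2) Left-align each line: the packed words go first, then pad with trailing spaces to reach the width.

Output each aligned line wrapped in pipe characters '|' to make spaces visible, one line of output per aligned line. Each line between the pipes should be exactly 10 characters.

Line 1: ['tower'] (min_width=5, slack=5)
Line 2: ['program'] (min_width=7, slack=3)
Line 3: ['fruit', 'the'] (min_width=9, slack=1)
Line 4: ['triangle'] (min_width=8, slack=2)
Line 5: ['fast', 'warm'] (min_width=9, slack=1)
Line 6: ['language'] (min_width=8, slack=2)
Line 7: ['been'] (min_width=4, slack=6)
Line 8: ['purple'] (min_width=6, slack=4)
Line 9: ['draw', 'new'] (min_width=8, slack=2)
Line 10: ['draw', 'sun'] (min_width=8, slack=2)
Line 11: ['water'] (min_width=5, slack=5)

Answer: |tower     |
|program   |
|fruit the |
|triangle  |
|fast warm |
|language  |
|been      |
|purple    |
|draw new  |
|draw sun  |
|water     |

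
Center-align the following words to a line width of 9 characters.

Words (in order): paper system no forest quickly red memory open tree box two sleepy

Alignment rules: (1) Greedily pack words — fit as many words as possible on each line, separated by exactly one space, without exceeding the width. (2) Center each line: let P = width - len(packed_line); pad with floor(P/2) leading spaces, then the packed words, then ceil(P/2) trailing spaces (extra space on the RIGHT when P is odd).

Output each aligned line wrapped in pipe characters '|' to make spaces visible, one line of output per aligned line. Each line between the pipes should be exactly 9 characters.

Answer: |  paper  |
|system no|
| forest  |
| quickly |
|   red   |
| memory  |
|open tree|
| box two |
| sleepy  |

Derivation:
Line 1: ['paper'] (min_width=5, slack=4)
Line 2: ['system', 'no'] (min_width=9, slack=0)
Line 3: ['forest'] (min_width=6, slack=3)
Line 4: ['quickly'] (min_width=7, slack=2)
Line 5: ['red'] (min_width=3, slack=6)
Line 6: ['memory'] (min_width=6, slack=3)
Line 7: ['open', 'tree'] (min_width=9, slack=0)
Line 8: ['box', 'two'] (min_width=7, slack=2)
Line 9: ['sleepy'] (min_width=6, slack=3)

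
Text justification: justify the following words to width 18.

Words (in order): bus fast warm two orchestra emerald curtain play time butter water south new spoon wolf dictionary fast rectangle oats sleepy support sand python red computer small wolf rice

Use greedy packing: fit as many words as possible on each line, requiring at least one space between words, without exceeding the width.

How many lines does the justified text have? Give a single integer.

Answer: 11

Derivation:
Line 1: ['bus', 'fast', 'warm', 'two'] (min_width=17, slack=1)
Line 2: ['orchestra', 'emerald'] (min_width=17, slack=1)
Line 3: ['curtain', 'play', 'time'] (min_width=17, slack=1)
Line 4: ['butter', 'water', 'south'] (min_width=18, slack=0)
Line 5: ['new', 'spoon', 'wolf'] (min_width=14, slack=4)
Line 6: ['dictionary', 'fast'] (min_width=15, slack=3)
Line 7: ['rectangle', 'oats'] (min_width=14, slack=4)
Line 8: ['sleepy', 'support'] (min_width=14, slack=4)
Line 9: ['sand', 'python', 'red'] (min_width=15, slack=3)
Line 10: ['computer', 'small'] (min_width=14, slack=4)
Line 11: ['wolf', 'rice'] (min_width=9, slack=9)
Total lines: 11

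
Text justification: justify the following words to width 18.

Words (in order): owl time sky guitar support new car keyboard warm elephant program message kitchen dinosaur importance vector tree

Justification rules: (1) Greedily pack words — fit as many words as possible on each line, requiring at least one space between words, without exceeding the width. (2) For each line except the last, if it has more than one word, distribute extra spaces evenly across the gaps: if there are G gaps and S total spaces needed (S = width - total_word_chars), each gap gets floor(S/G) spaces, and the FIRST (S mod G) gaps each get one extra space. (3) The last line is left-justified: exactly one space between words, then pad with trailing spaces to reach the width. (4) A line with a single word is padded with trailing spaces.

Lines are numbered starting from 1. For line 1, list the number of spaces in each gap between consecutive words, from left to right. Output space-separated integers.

Answer: 4 4

Derivation:
Line 1: ['owl', 'time', 'sky'] (min_width=12, slack=6)
Line 2: ['guitar', 'support', 'new'] (min_width=18, slack=0)
Line 3: ['car', 'keyboard', 'warm'] (min_width=17, slack=1)
Line 4: ['elephant', 'program'] (min_width=16, slack=2)
Line 5: ['message', 'kitchen'] (min_width=15, slack=3)
Line 6: ['dinosaur'] (min_width=8, slack=10)
Line 7: ['importance', 'vector'] (min_width=17, slack=1)
Line 8: ['tree'] (min_width=4, slack=14)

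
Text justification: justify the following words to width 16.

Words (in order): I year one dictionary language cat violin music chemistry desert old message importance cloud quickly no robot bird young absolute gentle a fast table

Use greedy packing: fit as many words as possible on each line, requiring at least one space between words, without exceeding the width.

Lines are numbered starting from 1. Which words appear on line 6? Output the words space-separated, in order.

Answer: old message

Derivation:
Line 1: ['I', 'year', 'one'] (min_width=10, slack=6)
Line 2: ['dictionary'] (min_width=10, slack=6)
Line 3: ['language', 'cat'] (min_width=12, slack=4)
Line 4: ['violin', 'music'] (min_width=12, slack=4)
Line 5: ['chemistry', 'desert'] (min_width=16, slack=0)
Line 6: ['old', 'message'] (min_width=11, slack=5)
Line 7: ['importance', 'cloud'] (min_width=16, slack=0)
Line 8: ['quickly', 'no', 'robot'] (min_width=16, slack=0)
Line 9: ['bird', 'young'] (min_width=10, slack=6)
Line 10: ['absolute', 'gentle'] (min_width=15, slack=1)
Line 11: ['a', 'fast', 'table'] (min_width=12, slack=4)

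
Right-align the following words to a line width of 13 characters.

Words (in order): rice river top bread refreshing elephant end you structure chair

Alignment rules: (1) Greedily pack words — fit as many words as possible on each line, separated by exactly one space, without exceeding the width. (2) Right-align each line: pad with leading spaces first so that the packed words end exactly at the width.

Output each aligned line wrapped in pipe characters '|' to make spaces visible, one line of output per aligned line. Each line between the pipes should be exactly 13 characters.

Answer: |   rice river|
|    top bread|
|   refreshing|
| elephant end|
|you structure|
|        chair|

Derivation:
Line 1: ['rice', 'river'] (min_width=10, slack=3)
Line 2: ['top', 'bread'] (min_width=9, slack=4)
Line 3: ['refreshing'] (min_width=10, slack=3)
Line 4: ['elephant', 'end'] (min_width=12, slack=1)
Line 5: ['you', 'structure'] (min_width=13, slack=0)
Line 6: ['chair'] (min_width=5, slack=8)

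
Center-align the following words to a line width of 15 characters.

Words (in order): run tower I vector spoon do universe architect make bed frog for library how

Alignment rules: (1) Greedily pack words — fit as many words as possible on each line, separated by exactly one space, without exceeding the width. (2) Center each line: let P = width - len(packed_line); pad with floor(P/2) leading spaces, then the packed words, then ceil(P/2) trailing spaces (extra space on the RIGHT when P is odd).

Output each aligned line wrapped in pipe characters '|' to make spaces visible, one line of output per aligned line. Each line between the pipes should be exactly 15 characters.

Line 1: ['run', 'tower', 'I'] (min_width=11, slack=4)
Line 2: ['vector', 'spoon', 'do'] (min_width=15, slack=0)
Line 3: ['universe'] (min_width=8, slack=7)
Line 4: ['architect', 'make'] (min_width=14, slack=1)
Line 5: ['bed', 'frog', 'for'] (min_width=12, slack=3)
Line 6: ['library', 'how'] (min_width=11, slack=4)

Answer: |  run tower I  |
|vector spoon do|
|   universe    |
|architect make |
| bed frog for  |
|  library how  |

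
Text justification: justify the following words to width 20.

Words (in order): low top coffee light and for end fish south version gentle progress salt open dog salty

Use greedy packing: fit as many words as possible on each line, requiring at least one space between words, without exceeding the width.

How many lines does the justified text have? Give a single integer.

Answer: 5

Derivation:
Line 1: ['low', 'top', 'coffee', 'light'] (min_width=20, slack=0)
Line 2: ['and', 'for', 'end', 'fish'] (min_width=16, slack=4)
Line 3: ['south', 'version', 'gentle'] (min_width=20, slack=0)
Line 4: ['progress', 'salt', 'open'] (min_width=18, slack=2)
Line 5: ['dog', 'salty'] (min_width=9, slack=11)
Total lines: 5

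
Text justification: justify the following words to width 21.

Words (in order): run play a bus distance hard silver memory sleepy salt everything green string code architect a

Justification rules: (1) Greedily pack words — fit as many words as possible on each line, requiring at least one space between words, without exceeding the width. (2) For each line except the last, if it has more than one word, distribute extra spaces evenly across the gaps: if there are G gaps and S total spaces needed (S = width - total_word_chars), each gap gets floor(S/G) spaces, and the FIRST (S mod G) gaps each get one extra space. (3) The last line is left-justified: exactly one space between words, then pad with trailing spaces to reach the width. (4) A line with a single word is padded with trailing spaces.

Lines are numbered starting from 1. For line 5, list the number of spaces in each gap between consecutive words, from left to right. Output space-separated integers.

Line 1: ['run', 'play', 'a', 'bus'] (min_width=14, slack=7)
Line 2: ['distance', 'hard', 'silver'] (min_width=20, slack=1)
Line 3: ['memory', 'sleepy', 'salt'] (min_width=18, slack=3)
Line 4: ['everything', 'green'] (min_width=16, slack=5)
Line 5: ['string', 'code', 'architect'] (min_width=21, slack=0)
Line 6: ['a'] (min_width=1, slack=20)

Answer: 1 1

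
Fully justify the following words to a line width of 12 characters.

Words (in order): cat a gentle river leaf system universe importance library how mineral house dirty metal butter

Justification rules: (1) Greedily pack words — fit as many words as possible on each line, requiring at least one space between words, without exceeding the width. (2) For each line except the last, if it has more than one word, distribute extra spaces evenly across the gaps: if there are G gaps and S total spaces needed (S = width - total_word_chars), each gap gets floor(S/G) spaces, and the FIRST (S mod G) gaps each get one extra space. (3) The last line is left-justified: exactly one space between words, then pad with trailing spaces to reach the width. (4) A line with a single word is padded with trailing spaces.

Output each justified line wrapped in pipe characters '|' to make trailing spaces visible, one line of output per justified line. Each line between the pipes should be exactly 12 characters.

Line 1: ['cat', 'a', 'gentle'] (min_width=12, slack=0)
Line 2: ['river', 'leaf'] (min_width=10, slack=2)
Line 3: ['system'] (min_width=6, slack=6)
Line 4: ['universe'] (min_width=8, slack=4)
Line 5: ['importance'] (min_width=10, slack=2)
Line 6: ['library', 'how'] (min_width=11, slack=1)
Line 7: ['mineral'] (min_width=7, slack=5)
Line 8: ['house', 'dirty'] (min_width=11, slack=1)
Line 9: ['metal', 'butter'] (min_width=12, slack=0)

Answer: |cat a gentle|
|river   leaf|
|system      |
|universe    |
|importance  |
|library  how|
|mineral     |
|house  dirty|
|metal butter|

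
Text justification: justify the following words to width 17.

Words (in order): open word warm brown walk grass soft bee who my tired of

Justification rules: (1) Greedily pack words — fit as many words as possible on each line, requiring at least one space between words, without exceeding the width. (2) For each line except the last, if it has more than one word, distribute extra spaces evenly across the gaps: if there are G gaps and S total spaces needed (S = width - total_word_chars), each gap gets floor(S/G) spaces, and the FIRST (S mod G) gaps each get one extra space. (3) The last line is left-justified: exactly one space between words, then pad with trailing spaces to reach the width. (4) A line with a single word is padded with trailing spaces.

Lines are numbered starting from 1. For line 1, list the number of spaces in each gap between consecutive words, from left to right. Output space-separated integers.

Answer: 3 2

Derivation:
Line 1: ['open', 'word', 'warm'] (min_width=14, slack=3)
Line 2: ['brown', 'walk', 'grass'] (min_width=16, slack=1)
Line 3: ['soft', 'bee', 'who', 'my'] (min_width=15, slack=2)
Line 4: ['tired', 'of'] (min_width=8, slack=9)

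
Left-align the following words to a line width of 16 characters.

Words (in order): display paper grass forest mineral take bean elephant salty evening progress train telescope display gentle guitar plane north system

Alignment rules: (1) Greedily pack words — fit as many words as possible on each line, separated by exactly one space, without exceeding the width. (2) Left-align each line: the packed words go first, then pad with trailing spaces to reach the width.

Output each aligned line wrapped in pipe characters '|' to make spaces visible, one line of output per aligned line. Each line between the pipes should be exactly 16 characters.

Line 1: ['display', 'paper'] (min_width=13, slack=3)
Line 2: ['grass', 'forest'] (min_width=12, slack=4)
Line 3: ['mineral', 'take'] (min_width=12, slack=4)
Line 4: ['bean', 'elephant'] (min_width=13, slack=3)
Line 5: ['salty', 'evening'] (min_width=13, slack=3)
Line 6: ['progress', 'train'] (min_width=14, slack=2)
Line 7: ['telescope'] (min_width=9, slack=7)
Line 8: ['display', 'gentle'] (min_width=14, slack=2)
Line 9: ['guitar', 'plane'] (min_width=12, slack=4)
Line 10: ['north', 'system'] (min_width=12, slack=4)

Answer: |display paper   |
|grass forest    |
|mineral take    |
|bean elephant   |
|salty evening   |
|progress train  |
|telescope       |
|display gentle  |
|guitar plane    |
|north system    |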